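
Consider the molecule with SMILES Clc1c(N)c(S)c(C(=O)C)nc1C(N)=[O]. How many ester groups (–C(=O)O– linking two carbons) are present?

Scan the SMILES for the ester motif — none present.
Groups that are present: 1 amide, 1 ketone, 1 primary amine, 1 thiol.

0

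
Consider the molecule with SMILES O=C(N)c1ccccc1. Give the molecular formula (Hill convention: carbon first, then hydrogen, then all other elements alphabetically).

Walk through each heavy atom and fill implicit hydrogens from standard valence (C 4, N 3, O 2, S 2, halogen 1); for lowercase aromatic atoms, an aromatic c carries 1 H when it has two neighbours and 0 H with three, and aromatic n carries 0 H:
  atom 1: O, bond orders sum to 2 (valence 2) → 0 H
  atom 2: C, bond orders sum to 4 (valence 4) → 0 H
  atom 3: N, bond orders sum to 1 (valence 3) → 2 H
  atom 4: aromatic c, 3 neighbours → 0 H
  atom 5: aromatic c, 2 neighbours → 1 H
  atom 6: aromatic c, 2 neighbours → 1 H
  atom 7: aromatic c, 2 neighbours → 1 H
  atom 8: aromatic c, 2 neighbours → 1 H
  atom 9: aromatic c, 2 neighbours → 1 H
Totals → C:7, H:7, N:1, O:1.
In Hill order: C7H7NO.

C7H7NO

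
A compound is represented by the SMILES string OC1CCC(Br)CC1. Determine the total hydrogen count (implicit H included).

11

Walk through each heavy atom and fill implicit hydrogens from standard valence (C 4, N 3, O 2, S 2, halogen 1):
  atom 1: O, bond orders sum to 1 (valence 2) → 1 H
  atom 2: C, bond orders sum to 3 (valence 4) → 1 H
  atom 3: C, bond orders sum to 2 (valence 4) → 2 H
  atom 4: C, bond orders sum to 2 (valence 4) → 2 H
  atom 5: C, bond orders sum to 3 (valence 4) → 1 H
  atom 6: Br (halogen, monovalent) → 0 H
  atom 7: C, bond orders sum to 2 (valence 4) → 2 H
  atom 8: C, bond orders sum to 2 (valence 4) → 2 H
Total hydrogens: 11.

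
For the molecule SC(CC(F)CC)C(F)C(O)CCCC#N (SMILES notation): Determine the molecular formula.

Walk through each heavy atom and fill implicit hydrogens from standard valence (C 4, N 3, O 2, S 2, halogen 1):
  atom 1: S, bond orders sum to 1 (valence 2) → 1 H
  atom 2: C, bond orders sum to 3 (valence 4) → 1 H
  atom 3: C, bond orders sum to 2 (valence 4) → 2 H
  atom 4: C, bond orders sum to 3 (valence 4) → 1 H
  atom 5: F (halogen, monovalent) → 0 H
  atom 6: C, bond orders sum to 2 (valence 4) → 2 H
  atom 7: C, bond orders sum to 1 (valence 4) → 3 H
  atom 8: C, bond orders sum to 3 (valence 4) → 1 H
  atom 9: F (halogen, monovalent) → 0 H
  atom 10: C, bond orders sum to 3 (valence 4) → 1 H
  atom 11: O, bond orders sum to 1 (valence 2) → 1 H
  atom 12: C, bond orders sum to 2 (valence 4) → 2 H
  atom 13: C, bond orders sum to 2 (valence 4) → 2 H
  atom 14: C, bond orders sum to 2 (valence 4) → 2 H
  atom 15: C, bond orders sum to 4 (valence 4) → 0 H
  atom 16: N, bond orders sum to 3 (valence 3) → 0 H
Totals → C:11, H:19, F:2, N:1, O:1, S:1.

C11H19F2NOS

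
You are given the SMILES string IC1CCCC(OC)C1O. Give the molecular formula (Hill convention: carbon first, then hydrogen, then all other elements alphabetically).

Walk through each heavy atom and fill implicit hydrogens from standard valence (C 4, N 3, O 2, S 2, halogen 1):
  atom 1: I (halogen, monovalent) → 0 H
  atom 2: C, bond orders sum to 3 (valence 4) → 1 H
  atom 3: C, bond orders sum to 2 (valence 4) → 2 H
  atom 4: C, bond orders sum to 2 (valence 4) → 2 H
  atom 5: C, bond orders sum to 2 (valence 4) → 2 H
  atom 6: C, bond orders sum to 3 (valence 4) → 1 H
  atom 7: O, bond orders sum to 2 (valence 2) → 0 H
  atom 8: C, bond orders sum to 1 (valence 4) → 3 H
  atom 9: C, bond orders sum to 3 (valence 4) → 1 H
  atom 10: O, bond orders sum to 1 (valence 2) → 1 H
Totals → C:7, H:13, I:1, O:2.

C7H13IO2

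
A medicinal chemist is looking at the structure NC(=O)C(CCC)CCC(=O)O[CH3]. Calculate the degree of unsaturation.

Molecular formula: C9H17NO3.
DoU = (2C + 2 + N − H − X) / 2, where X is the halogen count and O/S are ignored.
    = (2·9 + 2 + 1 − 17 − 0) / 2 = 4 / 2 = 2.

2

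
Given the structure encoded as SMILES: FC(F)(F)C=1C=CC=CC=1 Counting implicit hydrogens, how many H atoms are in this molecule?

5

Walk through each heavy atom and fill implicit hydrogens from standard valence (C 4, N 3, O 2, S 2, halogen 1):
  atom 1: F (halogen, monovalent) → 0 H
  atom 2: C, bond orders sum to 4 (valence 4) → 0 H
  atom 3: F (halogen, monovalent) → 0 H
  atom 4: F (halogen, monovalent) → 0 H
  atom 5: C, bond orders sum to 4 (valence 4) → 0 H
  atom 6: C, bond orders sum to 3 (valence 4) → 1 H
  atom 7: C, bond orders sum to 3 (valence 4) → 1 H
  atom 8: C, bond orders sum to 3 (valence 4) → 1 H
  atom 9: C, bond orders sum to 3 (valence 4) → 1 H
  atom 10: C, bond orders sum to 3 (valence 4) → 1 H
Total hydrogens: 5.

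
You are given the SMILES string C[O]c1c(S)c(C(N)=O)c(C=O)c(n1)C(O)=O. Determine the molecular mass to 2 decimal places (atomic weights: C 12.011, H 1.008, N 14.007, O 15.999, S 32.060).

256.23 g/mol

First, the molecular formula is C9H8N2O5S (counting implicit H from valence).
  C: 9 × 12.011 = 108.099
  H: 8 × 1.008 = 8.064
  N: 2 × 14.007 = 28.014
  O: 5 × 15.999 = 79.995
  S: 1 × 32.060 = 32.060
Sum: 9×12.011 + 8×1.008 + 2×14.007 + 5×15.999 + 1×32.060 = 256.232 → 256.23 g/mol.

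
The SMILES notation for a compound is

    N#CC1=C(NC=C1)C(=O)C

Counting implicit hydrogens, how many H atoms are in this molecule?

6

Walk through each heavy atom and fill implicit hydrogens from standard valence (C 4, N 3, O 2, S 2, halogen 1):
  atom 1: N, bond orders sum to 3 (valence 3) → 0 H
  atom 2: C, bond orders sum to 4 (valence 4) → 0 H
  atom 3: C, bond orders sum to 4 (valence 4) → 0 H
  atom 4: C, bond orders sum to 4 (valence 4) → 0 H
  atom 5: N, bond orders sum to 2 (valence 3) → 1 H
  atom 6: C, bond orders sum to 3 (valence 4) → 1 H
  atom 7: C, bond orders sum to 3 (valence 4) → 1 H
  atom 8: C, bond orders sum to 4 (valence 4) → 0 H
  atom 9: O, bond orders sum to 2 (valence 2) → 0 H
  atom 10: C, bond orders sum to 1 (valence 4) → 3 H
Total hydrogens: 6.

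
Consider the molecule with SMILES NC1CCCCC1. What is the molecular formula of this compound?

C6H13N

Walk through each heavy atom and fill implicit hydrogens from standard valence (C 4, N 3, O 2, S 2, halogen 1):
  atom 1: N, bond orders sum to 1 (valence 3) → 2 H
  atom 2: C, bond orders sum to 3 (valence 4) → 1 H
  atom 3: C, bond orders sum to 2 (valence 4) → 2 H
  atom 4: C, bond orders sum to 2 (valence 4) → 2 H
  atom 5: C, bond orders sum to 2 (valence 4) → 2 H
  atom 6: C, bond orders sum to 2 (valence 4) → 2 H
  atom 7: C, bond orders sum to 2 (valence 4) → 2 H
Totals → C:6, H:13, N:1.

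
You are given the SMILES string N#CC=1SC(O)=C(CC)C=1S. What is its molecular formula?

C7H7NOS2

Walk through each heavy atom and fill implicit hydrogens from standard valence (C 4, N 3, O 2, S 2, halogen 1):
  atom 1: N, bond orders sum to 3 (valence 3) → 0 H
  atom 2: C, bond orders sum to 4 (valence 4) → 0 H
  atom 3: C, bond orders sum to 4 (valence 4) → 0 H
  atom 4: S, bond orders sum to 2 (valence 2) → 0 H
  atom 5: C, bond orders sum to 4 (valence 4) → 0 H
  atom 6: O, bond orders sum to 1 (valence 2) → 1 H
  atom 7: C, bond orders sum to 4 (valence 4) → 0 H
  atom 8: C, bond orders sum to 2 (valence 4) → 2 H
  atom 9: C, bond orders sum to 1 (valence 4) → 3 H
  atom 10: C, bond orders sum to 4 (valence 4) → 0 H
  atom 11: S, bond orders sum to 1 (valence 2) → 1 H
Totals → C:7, H:7, N:1, O:1, S:2.
In Hill order: C7H7NOS2.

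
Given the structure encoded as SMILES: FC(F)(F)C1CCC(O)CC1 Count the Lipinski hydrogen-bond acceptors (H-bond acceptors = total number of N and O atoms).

1

N atoms: 0; O atoms: 1.
Lipinski HBA = 0 + 1 = 1.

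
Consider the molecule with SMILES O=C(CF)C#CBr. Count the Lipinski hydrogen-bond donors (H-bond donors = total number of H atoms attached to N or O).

0

Donors: find every N or O and count the H atoms it carries.
  atom 1 (O): bond orders sum to 2 → 0 H
Lipinski HBD = 0.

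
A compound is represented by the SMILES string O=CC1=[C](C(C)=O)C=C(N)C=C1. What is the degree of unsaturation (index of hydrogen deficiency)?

Molecular formula: C9H9NO2.
DoU = (2C + 2 + N − H − X) / 2, where X is the halogen count and O/S are ignored.
    = (2·9 + 2 + 1 − 9 − 0) / 2 = 12 / 2 = 6.

6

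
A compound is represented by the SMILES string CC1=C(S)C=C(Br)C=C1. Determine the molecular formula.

Walk through each heavy atom and fill implicit hydrogens from standard valence (C 4, N 3, O 2, S 2, halogen 1):
  atom 1: C, bond orders sum to 1 (valence 4) → 3 H
  atom 2: C, bond orders sum to 4 (valence 4) → 0 H
  atom 3: C, bond orders sum to 4 (valence 4) → 0 H
  atom 4: S, bond orders sum to 1 (valence 2) → 1 H
  atom 5: C, bond orders sum to 3 (valence 4) → 1 H
  atom 6: C, bond orders sum to 4 (valence 4) → 0 H
  atom 7: Br (halogen, monovalent) → 0 H
  atom 8: C, bond orders sum to 3 (valence 4) → 1 H
  atom 9: C, bond orders sum to 3 (valence 4) → 1 H
Totals → C:7, H:7, Br:1, S:1.

C7H7BrS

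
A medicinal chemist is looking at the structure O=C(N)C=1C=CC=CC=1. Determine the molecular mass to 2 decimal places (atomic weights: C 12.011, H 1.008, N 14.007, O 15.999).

First, the molecular formula is C7H7NO (counting implicit H from valence).
  C: 7 × 12.011 = 84.077
  H: 7 × 1.008 = 7.056
  N: 1 × 14.007 = 14.007
  O: 1 × 15.999 = 15.999
Sum: 7×12.011 + 7×1.008 + 1×14.007 + 1×15.999 = 121.139 → 121.14 g/mol.

121.14 g/mol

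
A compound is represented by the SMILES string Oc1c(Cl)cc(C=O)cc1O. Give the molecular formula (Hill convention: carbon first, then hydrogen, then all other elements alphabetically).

C7H5ClO3

Walk through each heavy atom and fill implicit hydrogens from standard valence (C 4, N 3, O 2, S 2, halogen 1); for lowercase aromatic atoms, an aromatic c carries 1 H when it has two neighbours and 0 H with three, and aromatic n carries 0 H:
  atom 1: O, bond orders sum to 1 (valence 2) → 1 H
  atom 2: aromatic c, 3 neighbours → 0 H
  atom 3: aromatic c, 3 neighbours → 0 H
  atom 4: Cl (halogen, monovalent) → 0 H
  atom 5: aromatic c, 2 neighbours → 1 H
  atom 6: aromatic c, 3 neighbours → 0 H
  atom 7: C, bond orders sum to 3 (valence 4) → 1 H
  atom 8: O, bond orders sum to 2 (valence 2) → 0 H
  atom 9: aromatic c, 2 neighbours → 1 H
  atom 10: aromatic c, 3 neighbours → 0 H
  atom 11: O, bond orders sum to 1 (valence 2) → 1 H
Totals → C:7, H:5, Cl:1, O:3.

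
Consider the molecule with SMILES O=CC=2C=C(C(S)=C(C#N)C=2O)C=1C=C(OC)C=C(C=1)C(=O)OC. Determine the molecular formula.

Walk through each heavy atom and fill implicit hydrogens from standard valence (C 4, N 3, O 2, S 2, halogen 1):
  atom 1: O, bond orders sum to 2 (valence 2) → 0 H
  atom 2: C, bond orders sum to 3 (valence 4) → 1 H
  atom 3: C, bond orders sum to 4 (valence 4) → 0 H
  atom 4: C, bond orders sum to 3 (valence 4) → 1 H
  atom 5: C, bond orders sum to 4 (valence 4) → 0 H
  atom 6: C, bond orders sum to 4 (valence 4) → 0 H
  atom 7: S, bond orders sum to 1 (valence 2) → 1 H
  atom 8: C, bond orders sum to 4 (valence 4) → 0 H
  atom 9: C, bond orders sum to 4 (valence 4) → 0 H
  atom 10: N, bond orders sum to 3 (valence 3) → 0 H
  atom 11: C, bond orders sum to 4 (valence 4) → 0 H
  atom 12: O, bond orders sum to 1 (valence 2) → 1 H
  atom 13: C, bond orders sum to 4 (valence 4) → 0 H
  atom 14: C, bond orders sum to 3 (valence 4) → 1 H
  atom 15: C, bond orders sum to 4 (valence 4) → 0 H
  atom 16: O, bond orders sum to 2 (valence 2) → 0 H
  atom 17: C, bond orders sum to 1 (valence 4) → 3 H
  atom 18: C, bond orders sum to 3 (valence 4) → 1 H
  atom 19: C, bond orders sum to 4 (valence 4) → 0 H
  atom 20: C, bond orders sum to 3 (valence 4) → 1 H
  atom 21: C, bond orders sum to 4 (valence 4) → 0 H
  atom 22: O, bond orders sum to 2 (valence 2) → 0 H
  atom 23: O, bond orders sum to 2 (valence 2) → 0 H
  atom 24: C, bond orders sum to 1 (valence 4) → 3 H
Totals → C:17, H:13, N:1, O:5, S:1.
In Hill order: C17H13NO5S.

C17H13NO5S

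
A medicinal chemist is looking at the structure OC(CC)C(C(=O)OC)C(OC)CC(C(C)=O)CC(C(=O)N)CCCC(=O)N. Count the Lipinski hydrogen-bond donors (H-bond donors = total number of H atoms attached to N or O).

5

Donors: find every N or O and count the H atoms it carries.
  atom 1 (O): bond orders sum to 1 → 1 H
  atom 7 (O): bond orders sum to 2 → 0 H
  atom 8 (O): bond orders sum to 2 → 0 H
  atom 11 (O): bond orders sum to 2 → 0 H
  atom 17 (O): bond orders sum to 2 → 0 H
  atom 21 (O): bond orders sum to 2 → 0 H
  atom 22 (N): bond orders sum to 1 → 2 H
  atom 27 (O): bond orders sum to 2 → 0 H
  atom 28 (N): bond orders sum to 1 → 2 H
Lipinski HBD = 5.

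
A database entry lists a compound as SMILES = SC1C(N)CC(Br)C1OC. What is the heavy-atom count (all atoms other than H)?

Every atom symbol written in the SMILES (organic subset) is one heavy atom; implicit H are not written.
Heavy atoms by element → Br:1, C:6, N:1, O:1, S:1.
Total: 10.

10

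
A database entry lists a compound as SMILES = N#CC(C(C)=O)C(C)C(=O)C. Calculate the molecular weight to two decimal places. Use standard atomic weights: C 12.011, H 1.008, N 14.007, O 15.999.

First, the molecular formula is C8H11NO2 (counting implicit H from valence).
  C: 8 × 12.011 = 96.088
  H: 11 × 1.008 = 11.088
  N: 1 × 14.007 = 14.007
  O: 2 × 15.999 = 31.998
Sum: 8×12.011 + 11×1.008 + 1×14.007 + 2×15.999 = 153.181 → 153.18 g/mol.

153.18 g/mol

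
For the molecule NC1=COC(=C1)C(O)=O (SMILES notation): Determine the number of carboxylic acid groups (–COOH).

The carboxylic acid motif appears at heavy-atom position 7 in the SMILES.
Other groups present: 1 primary amine.
Carboxylic acid count: 1.

1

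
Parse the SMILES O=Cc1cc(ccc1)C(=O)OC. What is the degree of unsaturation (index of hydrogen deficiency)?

Molecular formula: C9H8O3.
DoU = (2C + 2 + N − H − X) / 2, where X is the halogen count and O/S are ignored.
    = (2·9 + 2 + 0 − 8 − 0) / 2 = 12 / 2 = 6.

6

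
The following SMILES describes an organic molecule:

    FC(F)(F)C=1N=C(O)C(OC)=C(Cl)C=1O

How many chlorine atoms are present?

1

Scan the SMILES for Cl atoms (remember two-letter symbols like Cl and Br are single atoms).
Chlorine count: 1.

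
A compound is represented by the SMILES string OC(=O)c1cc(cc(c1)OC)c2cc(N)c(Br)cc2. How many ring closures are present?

2

In SMILES, each pair of matching ring-closure digits denotes one ring-closing bond; the number of such bonds equals the number of independent rings.
Ring-closure bonds here: 2.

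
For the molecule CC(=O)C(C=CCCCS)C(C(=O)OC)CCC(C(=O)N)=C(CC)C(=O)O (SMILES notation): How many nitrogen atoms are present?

Scan the SMILES for N atoms (remember two-letter symbols like Cl and Br are single atoms).
Nitrogen count: 1.

1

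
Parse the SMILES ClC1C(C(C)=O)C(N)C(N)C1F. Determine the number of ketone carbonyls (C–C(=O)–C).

1

The ketone motif appears at heavy-atom position 4 in the SMILES.
Other groups present: 2 primary amine.
Ketone count: 1.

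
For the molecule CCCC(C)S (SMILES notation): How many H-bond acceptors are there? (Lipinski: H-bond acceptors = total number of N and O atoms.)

N atoms: 0; O atoms: 0.
Lipinski HBA = 0 + 0 = 0.

0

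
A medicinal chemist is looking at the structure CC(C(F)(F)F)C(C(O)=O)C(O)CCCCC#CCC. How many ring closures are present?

In SMILES, each pair of matching ring-closure digits denotes one ring-closing bond; the number of such bonds equals the number of independent rings.
Ring-closure bonds here: 0.

0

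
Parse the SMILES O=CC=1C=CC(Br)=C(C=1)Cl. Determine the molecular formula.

Walk through each heavy atom and fill implicit hydrogens from standard valence (C 4, N 3, O 2, S 2, halogen 1):
  atom 1: O, bond orders sum to 2 (valence 2) → 0 H
  atom 2: C, bond orders sum to 3 (valence 4) → 1 H
  atom 3: C, bond orders sum to 4 (valence 4) → 0 H
  atom 4: C, bond orders sum to 3 (valence 4) → 1 H
  atom 5: C, bond orders sum to 3 (valence 4) → 1 H
  atom 6: C, bond orders sum to 4 (valence 4) → 0 H
  atom 7: Br (halogen, monovalent) → 0 H
  atom 8: C, bond orders sum to 4 (valence 4) → 0 H
  atom 9: C, bond orders sum to 3 (valence 4) → 1 H
  atom 10: Cl (halogen, monovalent) → 0 H
Totals → C:7, H:4, Br:1, Cl:1, O:1.

C7H4BrClO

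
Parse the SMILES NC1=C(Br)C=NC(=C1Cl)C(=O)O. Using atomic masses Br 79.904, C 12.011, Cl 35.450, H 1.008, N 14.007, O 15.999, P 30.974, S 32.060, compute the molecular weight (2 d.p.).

First, the molecular formula is C6H4BrClN2O2 (counting implicit H from valence).
  Br: 1 × 79.904 = 79.904
  C: 6 × 12.011 = 72.066
  Cl: 1 × 35.450 = 35.450
  H: 4 × 1.008 = 4.032
  N: 2 × 14.007 = 28.014
  O: 2 × 15.999 = 31.998
Sum: 1×79.904 + 6×12.011 + 1×35.450 + 4×1.008 + 2×14.007 + 2×15.999 = 251.464 → 251.46 g/mol.

251.46 g/mol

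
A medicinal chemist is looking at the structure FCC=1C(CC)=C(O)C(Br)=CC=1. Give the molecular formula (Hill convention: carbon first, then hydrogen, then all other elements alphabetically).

Walk through each heavy atom and fill implicit hydrogens from standard valence (C 4, N 3, O 2, S 2, halogen 1):
  atom 1: F (halogen, monovalent) → 0 H
  atom 2: C, bond orders sum to 2 (valence 4) → 2 H
  atom 3: C, bond orders sum to 4 (valence 4) → 0 H
  atom 4: C, bond orders sum to 4 (valence 4) → 0 H
  atom 5: C, bond orders sum to 2 (valence 4) → 2 H
  atom 6: C, bond orders sum to 1 (valence 4) → 3 H
  atom 7: C, bond orders sum to 4 (valence 4) → 0 H
  atom 8: O, bond orders sum to 1 (valence 2) → 1 H
  atom 9: C, bond orders sum to 4 (valence 4) → 0 H
  atom 10: Br (halogen, monovalent) → 0 H
  atom 11: C, bond orders sum to 3 (valence 4) → 1 H
  atom 12: C, bond orders sum to 3 (valence 4) → 1 H
Totals → C:9, H:10, Br:1, F:1, O:1.
In Hill order: C9H10BrFO.

C9H10BrFO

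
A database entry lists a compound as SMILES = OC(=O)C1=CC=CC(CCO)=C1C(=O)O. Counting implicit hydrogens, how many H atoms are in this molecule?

Walk through each heavy atom and fill implicit hydrogens from standard valence (C 4, N 3, O 2, S 2, halogen 1):
  atom 1: O, bond orders sum to 1 (valence 2) → 1 H
  atom 2: C, bond orders sum to 4 (valence 4) → 0 H
  atom 3: O, bond orders sum to 2 (valence 2) → 0 H
  atom 4: C, bond orders sum to 4 (valence 4) → 0 H
  atom 5: C, bond orders sum to 3 (valence 4) → 1 H
  atom 6: C, bond orders sum to 3 (valence 4) → 1 H
  atom 7: C, bond orders sum to 3 (valence 4) → 1 H
  atom 8: C, bond orders sum to 4 (valence 4) → 0 H
  atom 9: C, bond orders sum to 2 (valence 4) → 2 H
  atom 10: C, bond orders sum to 2 (valence 4) → 2 H
  atom 11: O, bond orders sum to 1 (valence 2) → 1 H
  atom 12: C, bond orders sum to 4 (valence 4) → 0 H
  atom 13: C, bond orders sum to 4 (valence 4) → 0 H
  atom 14: O, bond orders sum to 2 (valence 2) → 0 H
  atom 15: O, bond orders sum to 1 (valence 2) → 1 H
Total hydrogens: 10.

10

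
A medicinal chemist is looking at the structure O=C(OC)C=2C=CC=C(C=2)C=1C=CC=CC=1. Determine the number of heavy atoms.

16

Every atom symbol written in the SMILES (organic subset) is one heavy atom; implicit H are not written.
Heavy atoms by element → C:14, O:2.
Total: 16.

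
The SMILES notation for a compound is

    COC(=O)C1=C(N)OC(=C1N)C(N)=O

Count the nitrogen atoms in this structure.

3

Scan the SMILES for N atoms (remember two-letter symbols like Cl and Br are single atoms).
Nitrogen count: 3.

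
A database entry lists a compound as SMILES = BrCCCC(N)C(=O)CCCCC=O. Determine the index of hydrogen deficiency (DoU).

Degree of unsaturation = (number of rings) + (number of π bonds).
Ring closures in the SMILES: 0.
π bonds: 2 double bonds (each 1 DoU) → 2 DoU from unsaturation.
Total DoU = 0 + 2 = 2.

2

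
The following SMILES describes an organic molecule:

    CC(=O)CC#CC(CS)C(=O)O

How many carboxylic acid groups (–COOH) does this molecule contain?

1

The carboxylic acid motif appears at heavy-atom position 10 in the SMILES.
Other groups present: 1 alkyne, 1 ketone, 1 thiol.
Carboxylic acid count: 1.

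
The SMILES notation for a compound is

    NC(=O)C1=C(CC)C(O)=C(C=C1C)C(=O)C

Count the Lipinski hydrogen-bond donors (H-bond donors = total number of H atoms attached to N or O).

3

Donors: find every N or O and count the H atoms it carries.
  atom 1 (N): bond orders sum to 1 → 2 H
  atom 3 (O): bond orders sum to 2 → 0 H
  atom 9 (O): bond orders sum to 1 → 1 H
  atom 15 (O): bond orders sum to 2 → 0 H
Lipinski HBD = 3.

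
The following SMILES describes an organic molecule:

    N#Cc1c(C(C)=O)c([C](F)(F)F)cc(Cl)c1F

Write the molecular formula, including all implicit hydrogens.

Walk through each heavy atom and fill implicit hydrogens from standard valence (C 4, N 3, O 2, S 2, halogen 1); for lowercase aromatic atoms, an aromatic c carries 1 H when it has two neighbours and 0 H with three, and aromatic n carries 0 H:
  atom 1: N, bond orders sum to 3 (valence 3) → 0 H
  atom 2: C, bond orders sum to 4 (valence 4) → 0 H
  atom 3: aromatic c, 3 neighbours → 0 H
  atom 4: aromatic c, 3 neighbours → 0 H
  atom 5: C, bond orders sum to 4 (valence 4) → 0 H
  atom 6: C, bond orders sum to 1 (valence 4) → 3 H
  atom 7: O, bond orders sum to 2 (valence 2) → 0 H
  atom 8: aromatic c, 3 neighbours → 0 H
  atom 9: C with explicit H count 0
  atom 10: F (halogen, monovalent) → 0 H
  atom 11: F (halogen, monovalent) → 0 H
  atom 12: F (halogen, monovalent) → 0 H
  atom 13: aromatic c, 2 neighbours → 1 H
  atom 14: aromatic c, 3 neighbours → 0 H
  atom 15: Cl (halogen, monovalent) → 0 H
  atom 16: aromatic c, 3 neighbours → 0 H
  atom 17: F (halogen, monovalent) → 0 H
Totals → C:10, H:4, Cl:1, F:4, N:1, O:1.
In Hill order: C10H4ClF4NO.

C10H4ClF4NO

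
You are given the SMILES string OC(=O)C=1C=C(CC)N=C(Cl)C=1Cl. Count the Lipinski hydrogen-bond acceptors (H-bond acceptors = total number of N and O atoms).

N atoms: 1; O atoms: 2.
Lipinski HBA = 1 + 2 = 3.

3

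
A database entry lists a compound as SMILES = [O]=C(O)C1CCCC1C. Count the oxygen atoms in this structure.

2

Scan the SMILES for O atoms (remember two-letter symbols like Cl and Br are single atoms).
Oxygen count: 2.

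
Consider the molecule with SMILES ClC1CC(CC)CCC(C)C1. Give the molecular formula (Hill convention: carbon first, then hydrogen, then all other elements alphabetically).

Walk through each heavy atom and fill implicit hydrogens from standard valence (C 4, N 3, O 2, S 2, halogen 1):
  atom 1: Cl (halogen, monovalent) → 0 H
  atom 2: C, bond orders sum to 3 (valence 4) → 1 H
  atom 3: C, bond orders sum to 2 (valence 4) → 2 H
  atom 4: C, bond orders sum to 3 (valence 4) → 1 H
  atom 5: C, bond orders sum to 2 (valence 4) → 2 H
  atom 6: C, bond orders sum to 1 (valence 4) → 3 H
  atom 7: C, bond orders sum to 2 (valence 4) → 2 H
  atom 8: C, bond orders sum to 2 (valence 4) → 2 H
  atom 9: C, bond orders sum to 3 (valence 4) → 1 H
  atom 10: C, bond orders sum to 1 (valence 4) → 3 H
  atom 11: C, bond orders sum to 2 (valence 4) → 2 H
Totals → C:10, H:19, Cl:1.
In Hill order: C10H19Cl.

C10H19Cl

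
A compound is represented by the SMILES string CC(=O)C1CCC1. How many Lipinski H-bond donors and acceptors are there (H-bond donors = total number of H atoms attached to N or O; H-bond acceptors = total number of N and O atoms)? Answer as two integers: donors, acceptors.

Donors: find every N or O and count the H atoms it carries.
  atom 3 (O): bond orders sum to 2 → 0 H
Lipinski HBD = 0.
Acceptors: N atoms = 0, O atoms = 1 → HBA = 1.

0, 1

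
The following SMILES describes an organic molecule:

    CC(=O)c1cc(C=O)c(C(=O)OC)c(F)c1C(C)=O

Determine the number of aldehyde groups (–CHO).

The aldehyde motif appears at heavy-atom position 7 in the SMILES.
Other groups present: 1 ester, 2 ketone.
Aldehyde count: 1.

1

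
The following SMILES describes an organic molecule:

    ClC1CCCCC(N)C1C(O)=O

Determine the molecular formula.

Walk through each heavy atom and fill implicit hydrogens from standard valence (C 4, N 3, O 2, S 2, halogen 1):
  atom 1: Cl (halogen, monovalent) → 0 H
  atom 2: C, bond orders sum to 3 (valence 4) → 1 H
  atom 3: C, bond orders sum to 2 (valence 4) → 2 H
  atom 4: C, bond orders sum to 2 (valence 4) → 2 H
  atom 5: C, bond orders sum to 2 (valence 4) → 2 H
  atom 6: C, bond orders sum to 2 (valence 4) → 2 H
  atom 7: C, bond orders sum to 3 (valence 4) → 1 H
  atom 8: N, bond orders sum to 1 (valence 3) → 2 H
  atom 9: C, bond orders sum to 3 (valence 4) → 1 H
  atom 10: C, bond orders sum to 4 (valence 4) → 0 H
  atom 11: O, bond orders sum to 1 (valence 2) → 1 H
  atom 12: O, bond orders sum to 2 (valence 2) → 0 H
Totals → C:8, H:14, Cl:1, N:1, O:2.

C8H14ClNO2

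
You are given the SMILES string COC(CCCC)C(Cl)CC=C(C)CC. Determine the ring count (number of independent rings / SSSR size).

0

In SMILES, each pair of matching ring-closure digits denotes one ring-closing bond; the number of such bonds equals the number of independent rings.
Ring-closure bonds here: 0.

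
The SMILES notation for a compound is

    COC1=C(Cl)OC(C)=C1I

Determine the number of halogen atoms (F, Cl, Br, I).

Halogen atoms appear at heavy-atom positions 5, 10 (1×Cl, 1×I).
Other groups present: 1 ether.
Halogen count: 2.

2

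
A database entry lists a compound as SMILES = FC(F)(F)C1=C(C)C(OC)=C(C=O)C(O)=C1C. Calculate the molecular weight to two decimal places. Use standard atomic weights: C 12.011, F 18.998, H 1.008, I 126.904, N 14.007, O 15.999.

First, the molecular formula is C11H11F3O3 (counting implicit H from valence).
  C: 11 × 12.011 = 132.121
  F: 3 × 18.998 = 56.994
  H: 11 × 1.008 = 11.088
  O: 3 × 15.999 = 47.997
Sum: 11×12.011 + 3×18.998 + 11×1.008 + 3×15.999 = 248.200 → 248.20 g/mol.

248.20 g/mol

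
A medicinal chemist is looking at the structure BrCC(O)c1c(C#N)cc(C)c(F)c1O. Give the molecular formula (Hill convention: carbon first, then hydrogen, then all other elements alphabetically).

C10H9BrFNO2

Walk through each heavy atom and fill implicit hydrogens from standard valence (C 4, N 3, O 2, S 2, halogen 1); for lowercase aromatic atoms, an aromatic c carries 1 H when it has two neighbours and 0 H with three, and aromatic n carries 0 H:
  atom 1: Br (halogen, monovalent) → 0 H
  atom 2: C, bond orders sum to 2 (valence 4) → 2 H
  atom 3: C, bond orders sum to 3 (valence 4) → 1 H
  atom 4: O, bond orders sum to 1 (valence 2) → 1 H
  atom 5: aromatic c, 3 neighbours → 0 H
  atom 6: aromatic c, 3 neighbours → 0 H
  atom 7: C, bond orders sum to 4 (valence 4) → 0 H
  atom 8: N, bond orders sum to 3 (valence 3) → 0 H
  atom 9: aromatic c, 2 neighbours → 1 H
  atom 10: aromatic c, 3 neighbours → 0 H
  atom 11: C, bond orders sum to 1 (valence 4) → 3 H
  atom 12: aromatic c, 3 neighbours → 0 H
  atom 13: F (halogen, monovalent) → 0 H
  atom 14: aromatic c, 3 neighbours → 0 H
  atom 15: O, bond orders sum to 1 (valence 2) → 1 H
Totals → C:10, H:9, Br:1, F:1, N:1, O:2.
In Hill order: C10H9BrFNO2.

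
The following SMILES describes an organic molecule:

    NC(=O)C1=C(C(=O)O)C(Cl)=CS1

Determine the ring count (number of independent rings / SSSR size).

In SMILES, each pair of matching ring-closure digits denotes one ring-closing bond; the number of such bonds equals the number of independent rings.
Ring-closure bonds here: 1.

1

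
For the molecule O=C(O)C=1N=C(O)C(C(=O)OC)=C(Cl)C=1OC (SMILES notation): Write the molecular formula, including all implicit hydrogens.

C9H8ClNO6

Walk through each heavy atom and fill implicit hydrogens from standard valence (C 4, N 3, O 2, S 2, halogen 1):
  atom 1: O, bond orders sum to 2 (valence 2) → 0 H
  atom 2: C, bond orders sum to 4 (valence 4) → 0 H
  atom 3: O, bond orders sum to 1 (valence 2) → 1 H
  atom 4: C, bond orders sum to 4 (valence 4) → 0 H
  atom 5: N, bond orders sum to 3 (valence 3) → 0 H
  atom 6: C, bond orders sum to 4 (valence 4) → 0 H
  atom 7: O, bond orders sum to 1 (valence 2) → 1 H
  atom 8: C, bond orders sum to 4 (valence 4) → 0 H
  atom 9: C, bond orders sum to 4 (valence 4) → 0 H
  atom 10: O, bond orders sum to 2 (valence 2) → 0 H
  atom 11: O, bond orders sum to 2 (valence 2) → 0 H
  atom 12: C, bond orders sum to 1 (valence 4) → 3 H
  atom 13: C, bond orders sum to 4 (valence 4) → 0 H
  atom 14: Cl (halogen, monovalent) → 0 H
  atom 15: C, bond orders sum to 4 (valence 4) → 0 H
  atom 16: O, bond orders sum to 2 (valence 2) → 0 H
  atom 17: C, bond orders sum to 1 (valence 4) → 3 H
Totals → C:9, H:8, Cl:1, N:1, O:6.
In Hill order: C9H8ClNO6.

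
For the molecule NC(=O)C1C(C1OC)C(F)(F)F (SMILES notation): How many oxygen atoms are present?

2

Scan the SMILES for O atoms (remember two-letter symbols like Cl and Br are single atoms).
Oxygen count: 2.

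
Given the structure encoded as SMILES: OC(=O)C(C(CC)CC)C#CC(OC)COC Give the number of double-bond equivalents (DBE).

Degree of unsaturation = (number of rings) + (number of π bonds).
Ring closures in the SMILES: 0.
π bonds: 1 double bond (each 1 DoU), 1 triple bond (each 2 DoU) → 3 DoU from unsaturation.
Total DoU = 0 + 3 = 3.

3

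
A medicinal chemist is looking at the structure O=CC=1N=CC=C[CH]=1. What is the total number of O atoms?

1

Scan the SMILES for O atoms (remember two-letter symbols like Cl and Br are single atoms).
Oxygen count: 1.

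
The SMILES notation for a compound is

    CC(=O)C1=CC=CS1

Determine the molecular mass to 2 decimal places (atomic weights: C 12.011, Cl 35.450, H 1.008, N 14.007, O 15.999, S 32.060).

126.17 g/mol

First, the molecular formula is C6H6OS (counting implicit H from valence).
  C: 6 × 12.011 = 72.066
  H: 6 × 1.008 = 6.048
  O: 1 × 15.999 = 15.999
  S: 1 × 32.060 = 32.060
Sum: 6×12.011 + 6×1.008 + 1×15.999 + 1×32.060 = 126.173 → 126.17 g/mol.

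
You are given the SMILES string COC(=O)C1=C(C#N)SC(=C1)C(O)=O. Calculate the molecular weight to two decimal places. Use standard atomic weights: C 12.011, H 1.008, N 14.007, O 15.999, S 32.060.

First, the molecular formula is C8H5NO4S (counting implicit H from valence).
  C: 8 × 12.011 = 96.088
  H: 5 × 1.008 = 5.040
  N: 1 × 14.007 = 14.007
  O: 4 × 15.999 = 63.996
  S: 1 × 32.060 = 32.060
Sum: 8×12.011 + 5×1.008 + 1×14.007 + 4×15.999 + 1×32.060 = 211.191 → 211.19 g/mol.

211.19 g/mol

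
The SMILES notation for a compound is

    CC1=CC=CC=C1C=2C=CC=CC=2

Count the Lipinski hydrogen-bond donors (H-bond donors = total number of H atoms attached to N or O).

0

Donors: find every N or O and count the H atoms it carries.
  (no N or O atoms present)
Lipinski HBD = 0.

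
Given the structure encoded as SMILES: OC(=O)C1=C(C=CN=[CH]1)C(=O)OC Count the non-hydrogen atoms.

Every atom symbol written in the SMILES (organic subset) is one heavy atom; implicit H are not written.
Heavy atoms by element → C:8, N:1, O:4.
Total: 13.

13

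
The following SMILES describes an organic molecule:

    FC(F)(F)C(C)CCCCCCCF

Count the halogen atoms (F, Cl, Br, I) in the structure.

4

Halogen atoms appear at heavy-atom positions 1, 3, 4, 14 (4×F).
Halogen count: 4.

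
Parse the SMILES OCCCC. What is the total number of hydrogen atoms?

10

Walk through each heavy atom and fill implicit hydrogens from standard valence (C 4, N 3, O 2, S 2, halogen 1):
  atom 1: O, bond orders sum to 1 (valence 2) → 1 H
  atom 2: C, bond orders sum to 2 (valence 4) → 2 H
  atom 3: C, bond orders sum to 2 (valence 4) → 2 H
  atom 4: C, bond orders sum to 2 (valence 4) → 2 H
  atom 5: C, bond orders sum to 1 (valence 4) → 3 H
Total hydrogens: 10.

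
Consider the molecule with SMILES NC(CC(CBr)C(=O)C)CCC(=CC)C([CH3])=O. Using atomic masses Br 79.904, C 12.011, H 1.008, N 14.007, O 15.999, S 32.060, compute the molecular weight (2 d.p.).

First, the molecular formula is C13H22BrNO2 (counting implicit H from valence).
  Br: 1 × 79.904 = 79.904
  C: 13 × 12.011 = 156.143
  H: 22 × 1.008 = 22.176
  N: 1 × 14.007 = 14.007
  O: 2 × 15.999 = 31.998
Sum: 1×79.904 + 13×12.011 + 22×1.008 + 1×14.007 + 2×15.999 = 304.228 → 304.23 g/mol.

304.23 g/mol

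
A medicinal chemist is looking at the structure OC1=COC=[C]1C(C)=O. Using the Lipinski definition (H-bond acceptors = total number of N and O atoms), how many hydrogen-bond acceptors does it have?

3

N atoms: 0; O atoms: 3.
Lipinski HBA = 0 + 3 = 3.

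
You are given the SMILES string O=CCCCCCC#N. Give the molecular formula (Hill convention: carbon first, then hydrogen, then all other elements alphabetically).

Walk through each heavy atom and fill implicit hydrogens from standard valence (C 4, N 3, O 2, S 2, halogen 1):
  atom 1: O, bond orders sum to 2 (valence 2) → 0 H
  atom 2: C, bond orders sum to 3 (valence 4) → 1 H
  atom 3: C, bond orders sum to 2 (valence 4) → 2 H
  atom 4: C, bond orders sum to 2 (valence 4) → 2 H
  atom 5: C, bond orders sum to 2 (valence 4) → 2 H
  atom 6: C, bond orders sum to 2 (valence 4) → 2 H
  atom 7: C, bond orders sum to 2 (valence 4) → 2 H
  atom 8: C, bond orders sum to 4 (valence 4) → 0 H
  atom 9: N, bond orders sum to 3 (valence 3) → 0 H
Totals → C:7, H:11, N:1, O:1.

C7H11NO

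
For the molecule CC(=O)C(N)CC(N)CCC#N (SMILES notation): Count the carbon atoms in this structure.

8

Count every carbon token in the SMILES (each C, including those in ring-closure positions and inside branches).
Carbon count: 8.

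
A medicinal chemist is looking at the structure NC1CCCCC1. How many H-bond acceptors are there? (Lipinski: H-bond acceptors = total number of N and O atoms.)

N atoms: 1; O atoms: 0.
Lipinski HBA = 1 + 0 = 1.

1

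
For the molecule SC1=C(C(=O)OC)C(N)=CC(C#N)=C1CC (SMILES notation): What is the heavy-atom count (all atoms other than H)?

Every atom symbol written in the SMILES (organic subset) is one heavy atom; implicit H are not written.
Heavy atoms by element → C:11, N:2, O:2, S:1.
Total: 16.

16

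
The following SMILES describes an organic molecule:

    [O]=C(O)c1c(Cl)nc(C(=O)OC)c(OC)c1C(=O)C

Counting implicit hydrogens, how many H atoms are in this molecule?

Walk through each heavy atom and fill implicit hydrogens from standard valence (C 4, N 3, O 2, S 2, halogen 1); for lowercase aromatic atoms, an aromatic c carries 1 H when it has two neighbours and 0 H with three, and aromatic n carries 0 H:
  atom 1: O with explicit H count 0
  atom 2: C, bond orders sum to 4 (valence 4) → 0 H
  atom 3: O, bond orders sum to 1 (valence 2) → 1 H
  atom 4: aromatic c, 3 neighbours → 0 H
  atom 5: aromatic c, 3 neighbours → 0 H
  atom 6: Cl (halogen, monovalent) → 0 H
  atom 7: aromatic n, 2 neighbours → 0 H
  atom 8: aromatic c, 3 neighbours → 0 H
  atom 9: C, bond orders sum to 4 (valence 4) → 0 H
  atom 10: O, bond orders sum to 2 (valence 2) → 0 H
  atom 11: O, bond orders sum to 2 (valence 2) → 0 H
  atom 12: C, bond orders sum to 1 (valence 4) → 3 H
  atom 13: aromatic c, 3 neighbours → 0 H
  atom 14: O, bond orders sum to 2 (valence 2) → 0 H
  atom 15: C, bond orders sum to 1 (valence 4) → 3 H
  atom 16: aromatic c, 3 neighbours → 0 H
  atom 17: C, bond orders sum to 4 (valence 4) → 0 H
  atom 18: O, bond orders sum to 2 (valence 2) → 0 H
  atom 19: C, bond orders sum to 1 (valence 4) → 3 H
Total hydrogens: 10.

10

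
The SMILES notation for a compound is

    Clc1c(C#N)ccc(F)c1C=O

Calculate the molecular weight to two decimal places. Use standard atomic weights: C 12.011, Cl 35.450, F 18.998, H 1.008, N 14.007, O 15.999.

183.57 g/mol

First, the molecular formula is C8H3ClFNO (counting implicit H from valence).
  C: 8 × 12.011 = 96.088
  Cl: 1 × 35.450 = 35.450
  F: 1 × 18.998 = 18.998
  H: 3 × 1.008 = 3.024
  N: 1 × 14.007 = 14.007
  O: 1 × 15.999 = 15.999
Sum: 8×12.011 + 1×35.450 + 1×18.998 + 3×1.008 + 1×14.007 + 1×15.999 = 183.566 → 183.57 g/mol.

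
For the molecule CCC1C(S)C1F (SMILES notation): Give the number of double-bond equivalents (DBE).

Molecular formula: C5H9FS.
DoU = (2C + 2 + N − H − X) / 2, where X is the halogen count and O/S are ignored.
    = (2·5 + 2 + 0 − 9 − 1) / 2 = 2 / 2 = 1.

1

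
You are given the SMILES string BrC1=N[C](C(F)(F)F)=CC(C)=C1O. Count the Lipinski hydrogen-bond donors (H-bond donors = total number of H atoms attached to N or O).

1

Donors: find every N or O and count the H atoms it carries.
  atom 3 (N): bond orders sum to 3 → 0 H
  atom 13 (O): bond orders sum to 1 → 1 H
Lipinski HBD = 1.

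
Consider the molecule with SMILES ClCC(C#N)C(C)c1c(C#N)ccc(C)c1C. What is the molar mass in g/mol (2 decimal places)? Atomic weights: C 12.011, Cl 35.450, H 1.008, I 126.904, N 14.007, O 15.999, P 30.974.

246.74 g/mol

First, the molecular formula is C14H15ClN2 (counting implicit H from valence).
  C: 14 × 12.011 = 168.154
  Cl: 1 × 35.450 = 35.450
  H: 15 × 1.008 = 15.120
  N: 2 × 14.007 = 28.014
Sum: 14×12.011 + 1×35.450 + 15×1.008 + 2×14.007 = 246.738 → 246.74 g/mol.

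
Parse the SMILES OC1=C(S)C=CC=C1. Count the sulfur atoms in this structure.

1

Scan the SMILES for S atoms (remember two-letter symbols like Cl and Br are single atoms).
Sulfur count: 1.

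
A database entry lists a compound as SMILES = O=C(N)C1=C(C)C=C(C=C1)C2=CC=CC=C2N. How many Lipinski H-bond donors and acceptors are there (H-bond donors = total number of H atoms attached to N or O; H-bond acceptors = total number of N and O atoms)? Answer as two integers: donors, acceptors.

Donors: find every N or O and count the H atoms it carries.
  atom 1 (O): bond orders sum to 2 → 0 H
  atom 3 (N): bond orders sum to 1 → 2 H
  atom 17 (N): bond orders sum to 1 → 2 H
Lipinski HBD = 4.
Acceptors: N atoms = 2, O atoms = 1 → HBA = 3.

4, 3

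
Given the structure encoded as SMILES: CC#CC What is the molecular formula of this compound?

C4H6

Walk through each heavy atom and fill implicit hydrogens from standard valence (C 4, N 3, O 2, S 2, halogen 1):
  atom 1: C, bond orders sum to 1 (valence 4) → 3 H
  atom 2: C, bond orders sum to 4 (valence 4) → 0 H
  atom 3: C, bond orders sum to 4 (valence 4) → 0 H
  atom 4: C, bond orders sum to 1 (valence 4) → 3 H
Totals → C:4, H:6.
In Hill order: C4H6.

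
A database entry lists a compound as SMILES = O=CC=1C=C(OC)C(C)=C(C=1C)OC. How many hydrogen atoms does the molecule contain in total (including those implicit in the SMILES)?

Walk through each heavy atom and fill implicit hydrogens from standard valence (C 4, N 3, O 2, S 2, halogen 1):
  atom 1: O, bond orders sum to 2 (valence 2) → 0 H
  atom 2: C, bond orders sum to 3 (valence 4) → 1 H
  atom 3: C, bond orders sum to 4 (valence 4) → 0 H
  atom 4: C, bond orders sum to 3 (valence 4) → 1 H
  atom 5: C, bond orders sum to 4 (valence 4) → 0 H
  atom 6: O, bond orders sum to 2 (valence 2) → 0 H
  atom 7: C, bond orders sum to 1 (valence 4) → 3 H
  atom 8: C, bond orders sum to 4 (valence 4) → 0 H
  atom 9: C, bond orders sum to 1 (valence 4) → 3 H
  atom 10: C, bond orders sum to 4 (valence 4) → 0 H
  atom 11: C, bond orders sum to 4 (valence 4) → 0 H
  atom 12: C, bond orders sum to 1 (valence 4) → 3 H
  atom 13: O, bond orders sum to 2 (valence 2) → 0 H
  atom 14: C, bond orders sum to 1 (valence 4) → 3 H
Total hydrogens: 14.

14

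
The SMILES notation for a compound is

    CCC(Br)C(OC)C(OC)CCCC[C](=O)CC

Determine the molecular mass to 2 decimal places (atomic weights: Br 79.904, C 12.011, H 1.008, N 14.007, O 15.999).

323.27 g/mol

First, the molecular formula is C14H27BrO3 (counting implicit H from valence).
  Br: 1 × 79.904 = 79.904
  C: 14 × 12.011 = 168.154
  H: 27 × 1.008 = 27.216
  O: 3 × 15.999 = 47.997
Sum: 1×79.904 + 14×12.011 + 27×1.008 + 3×15.999 = 323.271 → 323.27 g/mol.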